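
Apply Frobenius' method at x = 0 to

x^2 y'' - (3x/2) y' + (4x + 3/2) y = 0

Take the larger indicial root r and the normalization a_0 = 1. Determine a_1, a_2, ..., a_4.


Write in Frobenius form y'' + (p(x)/x) y' + (q(x)/x^2) y = 0:
  p(x) = -3/2,  q(x) = 4x + 3/2.
Indicial equation: r(r-1) + (-3/2) r + (3/2) = 0 -> roots r_1 = 3/2, r_2 = 1.
Take r = r_1 = 3/2. Let y(x) = x^r sum_{n>=0} a_n x^n with a_0 = 1.
Substitute y = x^r sum a_n x^n and match x^{r+n}. The recurrence is
  D(n) a_n + 4 a_{n-1} = 0,  where D(n) = (r+n)(r+n-1) + (-3/2)(r+n) + (3/2).
  a_n = -4 / D(n) * a_{n-1}.
Since the indicial polynomial factors as (r - r_1)(r - r_2), D(n) = (r_1 + n - r_1)(r_1 + n - r_2) = n(n + 1/2).
Evaluating step by step (a_0 = 1):
  n = 1: D(1) = 1(1 + 1/2) = 3/2; numerator = -4(1) = -4; a_1 = (-4)/(3/2) = -8/3
  n = 2: D(2) = 2(2 + 1/2) = 5; numerator = -4(-8/3) = 32/3; a_2 = (32/3)/(5) = 32/15
  n = 3: D(3) = 3(3 + 1/2) = 21/2; numerator = -4(32/15) = -128/15; a_3 = (-128/15)/(21/2) = -256/315
  n = 4: D(4) = 4(4 + 1/2) = 18; numerator = -4(-256/315) = 1024/315; a_4 = (1024/315)/(18) = 512/2835

r = 3/2; a_0 = 1; a_1 = -8/3; a_2 = 32/15; a_3 = -256/315; a_4 = 512/2835


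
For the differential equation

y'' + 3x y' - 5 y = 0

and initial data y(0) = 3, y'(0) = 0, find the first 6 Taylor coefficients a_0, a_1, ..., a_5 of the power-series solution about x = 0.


Ansatz: y(x) = sum_{n>=0} a_n x^n, so y'(x) = sum_{n>=1} n a_n x^(n-1) and y''(x) = sum_{n>=2} n(n-1) a_n x^(n-2).
Substitute into P(x) y'' + Q(x) y' + R(x) y = 0 with P(x) = 1, Q(x) = 3x, R(x) = -5, and match powers of x.
Initial conditions: a_0 = 3, a_1 = 0.
Setting the coefficient of each power of x to zero and solving order by order (substituting the coefficients already found):
  x^0: 2 a_2 - 5 a_0 = 0  ->  2 a_2 = 5 a_0 = 15  ->  a_2 = 15/2
  x^1: 6 a_3 - 2 a_1 = 0  ->  6 a_3 = 2 a_1 = 0  ->  a_3 = 0
  x^2: 12 a_4 + a_2 = 0  ->  12 a_4 = -a_2 = -15/2  ->  a_4 = -5/8
  x^3: 20 a_5 + 4 a_3 = 0  ->  20 a_5 = -4 a_3 = 0  ->  a_5 = 0
Truncated series: y(x) = 3 + (15/2) x^2 - (5/8) x^4 + O(x^6).

a_0 = 3; a_1 = 0; a_2 = 15/2; a_3 = 0; a_4 = -5/8; a_5 = 0


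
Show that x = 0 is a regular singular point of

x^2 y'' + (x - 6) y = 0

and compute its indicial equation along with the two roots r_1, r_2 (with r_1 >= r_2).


Divide by x^2 to reach normal form y'' + P_1(x) y' + P_2(x) y = 0 with P_1(x) = 0 and P_2(x) = 1/x - 6/x^2.
x = 0 is a singular point because the y-coefficient 1/x - 6/x^2 has a pole at x = 0.
It is a regular singular point because x P_1(x) = p(x) = 0 and x^2 P_2(x) = q(x) = x - 6 are polynomials, hence analytic at x = 0.
p(0) = 0,  q(0) = -6.
Indicial equation: r(r-1) + p(0) r + q(0) = 0, i.e. r^2 + (p(0) - 1) r + q(0) = 0, i.e. r^2 - 1 r - 6 = 0.
Discriminant: (-1)^2 - 4(-6) = 25, so r = (1 ± 5)/2.
Solving: r_1 = 3, r_2 = -2.

indicial: r^2 - 1 r - 6 = 0; roots r_1 = 3, r_2 = -2


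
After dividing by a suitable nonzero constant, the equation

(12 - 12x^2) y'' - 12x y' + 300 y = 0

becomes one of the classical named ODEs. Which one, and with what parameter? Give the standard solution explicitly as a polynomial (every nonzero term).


All three coefficients share the factor 12; dividing through by 12 gives  (1 - x^2) y'' - x y' + 25 y = 0.
This matches the Chebyshev equation (1 - x^2) y'' - x y' + n^2 y = 0 (note the -x y' term, not -2x y') with n^2 = 25, so n = 5; the polynomial solution is T_5(x).
With y = sum_k a_k x^k, matching x^k gives (k+2)(k+1) a_{k+2} = (k^2 - n^2) a_k = (k - 5)(k + 5) a_k. The right side vanishes at k = 5, so the series with the parity of 5 terminates at degree 5.
Standard normalization: leading coefficient of T_n is 2^(n-1), so a_5 = 2^4 = 16. Work downward with a_k = (k+1)(k+2) a_{k+2} / ((k - 5)(k + 5)):
  a_3 = (4)(5)(16) / ((3 - 5)(3 + 5)) = 320/(-16) = -20
  a_1 = (2)(3)(-20) / ((1 - 5)(1 + 5)) = -120/(-24) = 5
Hence T_5(x) = 16 x^5 - 20 x^3 + 5 x.

T_5(x); series = 16 x^5 - 20 x^3 + 5 x


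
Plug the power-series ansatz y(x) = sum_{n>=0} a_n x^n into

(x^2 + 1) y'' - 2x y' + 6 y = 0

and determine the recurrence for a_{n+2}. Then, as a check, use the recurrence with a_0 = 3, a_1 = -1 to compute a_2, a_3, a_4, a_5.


Substitute y = sum_n a_n x^n.
(1 + 1 x^2) y'' contributes (n+2)(n+1) a_{n+2} + n(n-1) a_n at x^n.
-2 x y'(x) contributes -2 n a_n at x^n.
6 y(x) contributes 6 a_n at x^n.
Matching x^n: (n+2)(n+1) a_{n+2} + (n(n-1) - 2 n + 6) a_n = 0.
Thus a_{n+2} = (-n(n-1) + 2 n - 6) / ((n+1)(n+2)) * a_n.

Check with a_0 = 3, a_1 = -1 (apply the recurrence for n = 0, 1, 2, 3): a_0 = 3, a_1 = -1, a_2 = -9, a_3 = 2/3, a_4 = 3, a_5 = -1/5.

a_(n+2) = (-n(n-1) + 2 n - 6) / ((n+1)(n+2)) * a_n; check: a_0 = 3, a_1 = -1, a_2 = -9, a_3 = 2/3, a_4 = 3, a_5 = -1/5


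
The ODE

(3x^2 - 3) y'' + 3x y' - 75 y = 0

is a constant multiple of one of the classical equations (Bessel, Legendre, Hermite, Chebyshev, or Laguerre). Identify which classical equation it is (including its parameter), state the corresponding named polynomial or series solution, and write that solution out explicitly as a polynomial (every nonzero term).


All three coefficients share the factor -3; dividing through by -3 gives  (1 - x^2) y'' - x y' + 25 y = 0.
This matches the Chebyshev equation (1 - x^2) y'' - x y' + n^2 y = 0 (note the -x y' term, not -2x y') with n^2 = 25, so n = 5; the polynomial solution is T_5(x).
With y = sum_k a_k x^k, matching x^k gives (k+2)(k+1) a_{k+2} = (k^2 - n^2) a_k = (k - 5)(k + 5) a_k. The right side vanishes at k = 5, so the series with the parity of 5 terminates at degree 5.
Standard normalization: leading coefficient of T_n is 2^(n-1), so a_5 = 2^4 = 16. Work downward with a_k = (k+1)(k+2) a_{k+2} / ((k - 5)(k + 5)):
  a_3 = (4)(5)(16) / ((3 - 5)(3 + 5)) = 320/(-16) = -20
  a_1 = (2)(3)(-20) / ((1 - 5)(1 + 5)) = -120/(-24) = 5
Hence T_5(x) = 16 x^5 - 20 x^3 + 5 x.

T_5(x); series = 16 x^5 - 20 x^3 + 5 x


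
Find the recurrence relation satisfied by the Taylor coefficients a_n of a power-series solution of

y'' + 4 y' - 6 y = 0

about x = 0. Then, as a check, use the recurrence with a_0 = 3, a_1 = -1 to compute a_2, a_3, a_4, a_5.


Substitute y = sum_n a_n x^n.
y''(x) has coefficient (n+2)(n+1) a_{n+2} at x^n;
4 y'(x) has coefficient 4 (n+1) a_{n+1} at x^n;
-6 y(x) has coefficient -6 a_n at x^n.
Matching x^n: (n+2)(n+1) a_{n+2} + 4 (n+1) a_{n+1} - 6 a_n = 0.
Thus a_{n+2} = [-4 (n+1) a_{n+1} + 6 a_n] / ((n+1)(n+2)).

Check with a_0 = 3, a_1 = -1 (apply the recurrence for n = 0, 1, 2, 3): a_0 = 3, a_1 = -1, a_2 = 11, a_3 = -47/3, a_4 = 127/6, a_5 = -649/30.

a_(n+2) = [-4 (n+1) a_(n+1) + 6 a_n] / ((n+1)(n+2)); check: a_0 = 3, a_1 = -1, a_2 = 11, a_3 = -47/3, a_4 = 127/6, a_5 = -649/30


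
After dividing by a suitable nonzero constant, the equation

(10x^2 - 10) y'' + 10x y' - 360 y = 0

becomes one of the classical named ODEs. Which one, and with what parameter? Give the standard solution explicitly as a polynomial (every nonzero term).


All three coefficients share the factor -10; dividing through by -10 gives  (1 - x^2) y'' - x y' + 36 y = 0.
This matches the Chebyshev equation (1 - x^2) y'' - x y' + n^2 y = 0 (note the -x y' term, not -2x y') with n^2 = 36, so n = 6; the polynomial solution is T_6(x).
With y = sum_k a_k x^k, matching x^k gives (k+2)(k+1) a_{k+2} = (k^2 - n^2) a_k = (k - 6)(k + 6) a_k. The right side vanishes at k = 6, so the series with the parity of 6 terminates at degree 6.
Standard normalization: leading coefficient of T_n is 2^(n-1), so a_6 = 2^5 = 32. Work downward with a_k = (k+1)(k+2) a_{k+2} / ((k - 6)(k + 6)):
  a_4 = (5)(6)(32) / ((4 - 6)(4 + 6)) = 960/(-20) = -48
  a_2 = (3)(4)(-48) / ((2 - 6)(2 + 6)) = -576/(-32) = 18
  a_0 = (1)(2)(18) / ((0 - 6)(0 + 6)) = 36/(-36) = -1
Hence T_6(x) = 32 x^6 - 48 x^4 + 18 x^2 - 1.

T_6(x); series = 32 x^6 - 48 x^4 + 18 x^2 - 1


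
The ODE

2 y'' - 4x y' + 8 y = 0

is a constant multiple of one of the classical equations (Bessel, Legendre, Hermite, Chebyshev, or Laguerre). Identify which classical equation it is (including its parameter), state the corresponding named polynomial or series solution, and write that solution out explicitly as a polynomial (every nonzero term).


All three coefficients share the factor 2; dividing through by 2 gives  y'' - 2x y' + 4 y = 0.
This matches the Hermite equation y'' - 2x y' + 2n y = 0 with 2n = 4, so n = 2; the polynomial solution is H_2(x).
With y = sum_k a_k x^k, matching x^k gives (k+2)(k+1) a_{k+2} = 2(k - n) a_k = 2(k - 2) a_k. The right side vanishes at k = 2, so the series with the parity of 2 terminates at degree 2.
Standard normalization: leading coefficient of H_n is 2^n, so a_2 = 2^2 = 4. Work downward with a_k = (k+1)(k+2) a_{k+2} / (2(k - n)):
  a_0 = (1)(2)(4) / (2(0 - 2)) = 8/(-4) = -2
Hence H_2(x) = 4 x^2 - 2.

H_2(x); series = 4 x^2 - 2


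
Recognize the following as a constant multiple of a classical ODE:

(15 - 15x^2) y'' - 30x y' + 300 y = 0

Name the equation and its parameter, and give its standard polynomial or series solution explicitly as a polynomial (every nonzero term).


All three coefficients share the factor 15; dividing through by 15 gives  (1 - x^2) y'' - 2x y' + 20 y = 0.
This matches the Legendre equation (1 - x^2) y'' - 2x y' + n(n+1) y = 0 (note the -2x y' term) with n(n+1) = 20, so n = 4; the polynomial solution is P_4(x).
With y = sum_k a_k x^k, matching x^k gives (k+2)(k+1) a_{k+2} = [k(k+1) - n(n+1)] a_k = (k - 4)(k + 5) a_k. The right side vanishes at k = 4, so the series with the parity of 4 terminates at degree 4.
Standard normalization (P_n(1) = 1): leading coefficient (2n)!/(2^n (n!)^2) = 40320/(16*576) = 35/8, so a_4 = 35/8. Work downward with a_k = (k+1)(k+2) a_{k+2} / ((k - 4)(k + 5)):
  a_2 = (3)(4)(35/8) / ((2 - 4)(2 + 5)) = (105/2)/(-14) = -15/4
  a_0 = (1)(2)(-15/4) / ((0 - 4)(0 + 5)) = (-15/2)/(-20) = 3/8
Hence P_4(x) = 35 x^4/8 - 15 x^2/4 + 3/8.

P_4(x); series = 35 x^4/8 - 15 x^2/4 + 3/8


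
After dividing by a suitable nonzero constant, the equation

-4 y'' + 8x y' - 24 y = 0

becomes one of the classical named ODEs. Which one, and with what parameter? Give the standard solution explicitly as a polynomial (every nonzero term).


All three coefficients share the factor -4; dividing through by -4 gives  y'' - 2x y' + 6 y = 0.
This matches the Hermite equation y'' - 2x y' + 2n y = 0 with 2n = 6, so n = 3; the polynomial solution is H_3(x).
With y = sum_k a_k x^k, matching x^k gives (k+2)(k+1) a_{k+2} = 2(k - n) a_k = 2(k - 3) a_k. The right side vanishes at k = 3, so the series with the parity of 3 terminates at degree 3.
Standard normalization: leading coefficient of H_n is 2^n, so a_3 = 2^3 = 8. Work downward with a_k = (k+1)(k+2) a_{k+2} / (2(k - n)):
  a_1 = (2)(3)(8) / (2(1 - 3)) = 48/(-4) = -12
Hence H_3(x) = 8 x^3 - 12 x.

H_3(x); series = 8 x^3 - 12 x


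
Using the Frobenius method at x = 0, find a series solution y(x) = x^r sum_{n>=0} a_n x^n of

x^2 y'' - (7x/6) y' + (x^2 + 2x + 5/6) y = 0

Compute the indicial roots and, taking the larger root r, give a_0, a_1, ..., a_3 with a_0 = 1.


Write in Frobenius form y'' + (p(x)/x) y' + (q(x)/x^2) y = 0:
  p(x) = -7/6,  q(x) = x^2 + 2x + 5/6.
Indicial equation: r(r-1) + (-7/6) r + (5/6) = 0 -> roots r_1 = 5/3, r_2 = 1/2.
Take r = r_1 = 5/3. Let y(x) = x^r sum_{n>=0} a_n x^n with a_0 = 1.
Substitute y = x^r sum a_n x^n and match x^{r+n}. The recurrence is
  D(n) a_n + 2 a_{n-1} + 1 a_{n-2} = 0,  where D(n) = (r+n)(r+n-1) + (-7/6)(r+n) + (5/6).
  a_n = [-2 a_{n-1} - 1 a_{n-2}] / D(n).
Since the indicial polynomial factors as (r - r_1)(r - r_2), D(n) = (r_1 + n - r_1)(r_1 + n - r_2) = n(n + 7/6).
Evaluating step by step (a_0 = 1):
  n = 1: D(1) = 1(1 + 7/6) = 13/6; numerator = -2(1) = -2; a_1 = (-2)/(13/6) = -12/13
  n = 2: D(2) = 2(2 + 7/6) = 19/3; numerator = -2(-12/13) - 1(1) = 11/13; a_2 = (11/13)/(19/3) = 33/247
  n = 3: D(3) = 3(3 + 7/6) = 25/2; numerator = -2(33/247) - 1(-12/13) = 162/247; a_3 = (162/247)/(25/2) = 324/6175

r = 5/3; a_0 = 1; a_1 = -12/13; a_2 = 33/247; a_3 = 324/6175


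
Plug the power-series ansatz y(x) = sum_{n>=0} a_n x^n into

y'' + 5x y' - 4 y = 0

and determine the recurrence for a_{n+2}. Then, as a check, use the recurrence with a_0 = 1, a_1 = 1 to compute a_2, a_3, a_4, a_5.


Substitute y = sum_n a_n x^n.
y''(x) has coefficient (n+2)(n+1) a_{n+2} at x^n;
5 x y'(x) has coefficient 5 n a_n at x^n (shift);
-4 y(x) has coefficient -4 a_n at x^n.
Matching x^n: (n+2)(n+1) a_{n+2} + (5n - 4) a_n = 0.
Thus a_{n+2} = (-5n + 4) / ((n+1)(n+2)) * a_n.

Check with a_0 = 1, a_1 = 1 (apply the recurrence for n = 0, 1, 2, 3): a_0 = 1, a_1 = 1, a_2 = 2, a_3 = -1/6, a_4 = -1, a_5 = 11/120.

a_(n+2) = (-5n + 4) / ((n+1)(n+2)) * a_n; check: a_0 = 1, a_1 = 1, a_2 = 2, a_3 = -1/6, a_4 = -1, a_5 = 11/120


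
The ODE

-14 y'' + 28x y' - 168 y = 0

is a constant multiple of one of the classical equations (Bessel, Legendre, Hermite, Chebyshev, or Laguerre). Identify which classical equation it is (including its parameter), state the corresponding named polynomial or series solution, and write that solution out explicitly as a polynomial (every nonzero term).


All three coefficients share the factor -14; dividing through by -14 gives  y'' - 2x y' + 12 y = 0.
This matches the Hermite equation y'' - 2x y' + 2n y = 0 with 2n = 12, so n = 6; the polynomial solution is H_6(x).
With y = sum_k a_k x^k, matching x^k gives (k+2)(k+1) a_{k+2} = 2(k - n) a_k = 2(k - 6) a_k. The right side vanishes at k = 6, so the series with the parity of 6 terminates at degree 6.
Standard normalization: leading coefficient of H_n is 2^n, so a_6 = 2^6 = 64. Work downward with a_k = (k+1)(k+2) a_{k+2} / (2(k - n)):
  a_4 = (5)(6)(64) / (2(4 - 6)) = 1920/(-4) = -480
  a_2 = (3)(4)(-480) / (2(2 - 6)) = -5760/(-8) = 720
  a_0 = (1)(2)(720) / (2(0 - 6)) = 1440/(-12) = -120
Hence H_6(x) = 64 x^6 - 480 x^4 + 720 x^2 - 120.

H_6(x); series = 64 x^6 - 480 x^4 + 720 x^2 - 120


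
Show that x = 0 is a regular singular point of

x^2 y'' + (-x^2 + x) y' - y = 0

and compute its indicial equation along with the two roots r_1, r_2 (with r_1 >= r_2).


Divide by x^2 to reach normal form y'' + P_1(x) y' + P_2(x) y = 0 with P_1(x) = -1 + 1/x and P_2(x) = -1/x^2.
x = 0 is a singular point because the y'-coefficient -1 + 1/x has a pole at x = 0 and the y-coefficient -1/x^2 has a pole at x = 0.
It is a regular singular point because x P_1(x) = p(x) = 1 - x and x^2 P_2(x) = q(x) = -1 are polynomials, hence analytic at x = 0.
p(0) = 1,  q(0) = -1.
Indicial equation: r(r-1) + p(0) r + q(0) = 0, i.e. r^2 + (p(0) - 1) r + q(0) = 0, i.e. r^2 - 1 = 0.
Discriminant: (0)^2 - 4(-1) = 4, so r = (0 ± 2)/2.
Solving: r_1 = 1, r_2 = -1.

indicial: r^2 - 1 = 0; roots r_1 = 1, r_2 = -1


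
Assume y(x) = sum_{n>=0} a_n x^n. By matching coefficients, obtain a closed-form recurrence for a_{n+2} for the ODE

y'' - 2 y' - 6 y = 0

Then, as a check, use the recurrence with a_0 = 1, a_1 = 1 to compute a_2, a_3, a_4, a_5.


Substitute y = sum_n a_n x^n.
y''(x) has coefficient (n+2)(n+1) a_{n+2} at x^n;
-2 y'(x) has coefficient -2 (n+1) a_{n+1} at x^n;
-6 y(x) has coefficient -6 a_n at x^n.
Matching x^n: (n+2)(n+1) a_{n+2} - 2 (n+1) a_{n+1} - 6 a_n = 0.
Thus a_{n+2} = [2 (n+1) a_{n+1} + 6 a_n] / ((n+1)(n+2)).

Check with a_0 = 1, a_1 = 1 (apply the recurrence for n = 0, 1, 2, 3): a_0 = 1, a_1 = 1, a_2 = 4, a_3 = 11/3, a_4 = 23/6, a_5 = 79/30.

a_(n+2) = [2 (n+1) a_(n+1) + 6 a_n] / ((n+1)(n+2)); check: a_0 = 1, a_1 = 1, a_2 = 4, a_3 = 11/3, a_4 = 23/6, a_5 = 79/30


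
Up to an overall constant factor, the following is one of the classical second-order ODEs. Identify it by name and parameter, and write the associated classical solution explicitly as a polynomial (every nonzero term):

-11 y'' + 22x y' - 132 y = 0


All three coefficients share the factor -11; dividing through by -11 gives  y'' - 2x y' + 12 y = 0.
This matches the Hermite equation y'' - 2x y' + 2n y = 0 with 2n = 12, so n = 6; the polynomial solution is H_6(x).
With y = sum_k a_k x^k, matching x^k gives (k+2)(k+1) a_{k+2} = 2(k - n) a_k = 2(k - 6) a_k. The right side vanishes at k = 6, so the series with the parity of 6 terminates at degree 6.
Standard normalization: leading coefficient of H_n is 2^n, so a_6 = 2^6 = 64. Work downward with a_k = (k+1)(k+2) a_{k+2} / (2(k - n)):
  a_4 = (5)(6)(64) / (2(4 - 6)) = 1920/(-4) = -480
  a_2 = (3)(4)(-480) / (2(2 - 6)) = -5760/(-8) = 720
  a_0 = (1)(2)(720) / (2(0 - 6)) = 1440/(-12) = -120
Hence H_6(x) = 64 x^6 - 480 x^4 + 720 x^2 - 120.

H_6(x); series = 64 x^6 - 480 x^4 + 720 x^2 - 120


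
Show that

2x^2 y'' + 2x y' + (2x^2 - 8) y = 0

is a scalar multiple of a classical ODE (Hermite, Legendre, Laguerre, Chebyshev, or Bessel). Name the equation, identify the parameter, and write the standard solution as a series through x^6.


All three coefficients share the factor 2; dividing through by 2 gives  x^2 y'' + x y' + (x^2 - 4) y = 0.
This matches the Bessel equation x^2 y'' + x y' + (x^2 - nu^2) y = 0 with nu^2 = 4, so nu = 2; the solution bounded at x = 0 is J_2(x).
Frobenius at x = 0: indicial roots ±nu; for r = nu the recurrence k(k + 2nu) c_k = -c_{k-2} gives the standard series J_nu(x) = sum_{k>=0} (-1)^k / (k! (k+nu)!) (x/2)^(2k+nu). Evaluate the first 3 terms:
  k = 0: (-1)^0 / (0! * 2! * 2^2) x^2 = 1/(1*2*4) x^2 = (1/8) x^2
  k = 1: (-1)^1 / (1! * 3! * 2^4) x^4 = -1/(1*6*16) x^4 = (-1/96) x^4
  k = 2: (-1)^2 / (2! * 4! * 2^6) x^6 = 1/(2*24*64) x^6 = (1/3072) x^6
Hence J_2(x) = x^6/3072 - x^4/96 + x^2/8 + ....

J_2(x); series = x^6/3072 - x^4/96 + x^2/8


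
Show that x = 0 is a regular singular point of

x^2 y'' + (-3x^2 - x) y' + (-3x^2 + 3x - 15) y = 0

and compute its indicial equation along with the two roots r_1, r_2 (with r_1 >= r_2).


Divide by x^2 to reach normal form y'' + P_1(x) y' + P_2(x) y = 0 with P_1(x) = -3 - 1/x and P_2(x) = -3 + 3/x - 15/x^2.
x = 0 is a singular point because the y'-coefficient -3 - 1/x has a pole at x = 0 and the y-coefficient -3 + 3/x - 15/x^2 has a pole at x = 0.
It is a regular singular point because x P_1(x) = p(x) = -3x - 1 and x^2 P_2(x) = q(x) = -3x^2 + 3x - 15 are polynomials, hence analytic at x = 0.
p(0) = -1,  q(0) = -15.
Indicial equation: r(r-1) + p(0) r + q(0) = 0, i.e. r^2 + (p(0) - 1) r + q(0) = 0, i.e. r^2 - 2 r - 15 = 0.
Discriminant: (-2)^2 - 4(-15) = 64, so r = (2 ± 8)/2.
Solving: r_1 = 5, r_2 = -3.

indicial: r^2 - 2 r - 15 = 0; roots r_1 = 5, r_2 = -3


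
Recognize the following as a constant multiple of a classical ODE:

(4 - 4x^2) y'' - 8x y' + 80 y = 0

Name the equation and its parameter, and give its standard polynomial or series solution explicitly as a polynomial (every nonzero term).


All three coefficients share the factor 4; dividing through by 4 gives  (1 - x^2) y'' - 2x y' + 20 y = 0.
This matches the Legendre equation (1 - x^2) y'' - 2x y' + n(n+1) y = 0 (note the -2x y' term) with n(n+1) = 20, so n = 4; the polynomial solution is P_4(x).
With y = sum_k a_k x^k, matching x^k gives (k+2)(k+1) a_{k+2} = [k(k+1) - n(n+1)] a_k = (k - 4)(k + 5) a_k. The right side vanishes at k = 4, so the series with the parity of 4 terminates at degree 4.
Standard normalization (P_n(1) = 1): leading coefficient (2n)!/(2^n (n!)^2) = 40320/(16*576) = 35/8, so a_4 = 35/8. Work downward with a_k = (k+1)(k+2) a_{k+2} / ((k - 4)(k + 5)):
  a_2 = (3)(4)(35/8) / ((2 - 4)(2 + 5)) = (105/2)/(-14) = -15/4
  a_0 = (1)(2)(-15/4) / ((0 - 4)(0 + 5)) = (-15/2)/(-20) = 3/8
Hence P_4(x) = 35 x^4/8 - 15 x^2/4 + 3/8.

P_4(x); series = 35 x^4/8 - 15 x^2/4 + 3/8


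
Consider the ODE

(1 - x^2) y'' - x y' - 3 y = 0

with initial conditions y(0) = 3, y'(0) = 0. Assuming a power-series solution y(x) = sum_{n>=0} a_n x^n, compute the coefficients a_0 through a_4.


Ansatz: y(x) = sum_{n>=0} a_n x^n, so y'(x) = sum_{n>=1} n a_n x^(n-1) and y''(x) = sum_{n>=2} n(n-1) a_n x^(n-2).
Substitute into P(x) y'' + Q(x) y' + R(x) y = 0 with P(x) = 1 - x^2, Q(x) = -x, R(x) = -3, and match powers of x.
Initial conditions: a_0 = 3, a_1 = 0.
Setting the coefficient of each power of x to zero and solving order by order (substituting the coefficients already found):
  x^0: 2 a_2 - 3 a_0 = 0  ->  2 a_2 = 3 a_0 = 9  ->  a_2 = 9/2
  x^1: 6 a_3 - 4 a_1 = 0  ->  6 a_3 = 4 a_1 = 0  ->  a_3 = 0
  x^2: 12 a_4 - 7 a_2 = 0  ->  12 a_4 = 7 a_2 = 63/2  ->  a_4 = 21/8
Truncated series: y(x) = 3 + (9/2) x^2 + (21/8) x^4 + O(x^5).

a_0 = 3; a_1 = 0; a_2 = 9/2; a_3 = 0; a_4 = 21/8


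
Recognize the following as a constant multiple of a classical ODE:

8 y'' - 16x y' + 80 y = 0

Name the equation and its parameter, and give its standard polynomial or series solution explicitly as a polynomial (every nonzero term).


All three coefficients share the factor 8; dividing through by 8 gives  y'' - 2x y' + 10 y = 0.
This matches the Hermite equation y'' - 2x y' + 2n y = 0 with 2n = 10, so n = 5; the polynomial solution is H_5(x).
With y = sum_k a_k x^k, matching x^k gives (k+2)(k+1) a_{k+2} = 2(k - n) a_k = 2(k - 5) a_k. The right side vanishes at k = 5, so the series with the parity of 5 terminates at degree 5.
Standard normalization: leading coefficient of H_n is 2^n, so a_5 = 2^5 = 32. Work downward with a_k = (k+1)(k+2) a_{k+2} / (2(k - n)):
  a_3 = (4)(5)(32) / (2(3 - 5)) = 640/(-4) = -160
  a_1 = (2)(3)(-160) / (2(1 - 5)) = -960/(-8) = 120
Hence H_5(x) = 32 x^5 - 160 x^3 + 120 x.

H_5(x); series = 32 x^5 - 160 x^3 + 120 x


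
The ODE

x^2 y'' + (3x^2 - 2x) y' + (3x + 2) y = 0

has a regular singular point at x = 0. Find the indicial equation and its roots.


Divide by x^2 to reach normal form y'' + P_1(x) y' + P_2(x) y = 0 with P_1(x) = 3 - 2/x and P_2(x) = 3/x + 2/x^2.
x = 0 is a singular point because the y'-coefficient 3 - 2/x has a pole at x = 0 and the y-coefficient 3/x + 2/x^2 has a pole at x = 0.
It is a regular singular point because x P_1(x) = p(x) = 3x - 2 and x^2 P_2(x) = q(x) = 3x + 2 are polynomials, hence analytic at x = 0.
p(0) = -2,  q(0) = 2.
Indicial equation: r(r-1) + p(0) r + q(0) = 0, i.e. r^2 + (p(0) - 1) r + q(0) = 0, i.e. r^2 - 3 r + 2 = 0.
Discriminant: (-3)^2 - 4(2) = 1, so r = (3 ± 1)/2.
Solving: r_1 = 2, r_2 = 1.

indicial: r^2 - 3 r + 2 = 0; roots r_1 = 2, r_2 = 1


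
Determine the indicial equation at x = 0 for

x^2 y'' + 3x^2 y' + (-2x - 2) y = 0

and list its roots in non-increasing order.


Divide by x^2 to reach normal form y'' + P_1(x) y' + P_2(x) y = 0 with P_1(x) = 3 and P_2(x) = -2/x - 2/x^2.
x = 0 is a singular point because the y-coefficient -2/x - 2/x^2 has a pole at x = 0.
It is a regular singular point because x P_1(x) = p(x) = 3x and x^2 P_2(x) = q(x) = -2x - 2 are polynomials, hence analytic at x = 0.
p(0) = 0,  q(0) = -2.
Indicial equation: r(r-1) + p(0) r + q(0) = 0, i.e. r^2 + (p(0) - 1) r + q(0) = 0, i.e. r^2 - 1 r - 2 = 0.
Discriminant: (-1)^2 - 4(-2) = 9, so r = (1 ± 3)/2.
Solving: r_1 = 2, r_2 = -1.

indicial: r^2 - 1 r - 2 = 0; roots r_1 = 2, r_2 = -1


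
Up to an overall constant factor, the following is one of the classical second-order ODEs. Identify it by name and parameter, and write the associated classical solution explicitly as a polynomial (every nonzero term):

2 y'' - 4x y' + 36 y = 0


All three coefficients share the factor 2; dividing through by 2 gives  y'' - 2x y' + 18 y = 0.
This matches the Hermite equation y'' - 2x y' + 2n y = 0 with 2n = 18, so n = 9; the polynomial solution is H_9(x).
With y = sum_k a_k x^k, matching x^k gives (k+2)(k+1) a_{k+2} = 2(k - n) a_k = 2(k - 9) a_k. The right side vanishes at k = 9, so the series with the parity of 9 terminates at degree 9.
Standard normalization: leading coefficient of H_n is 2^n, so a_9 = 2^9 = 512. Work downward with a_k = (k+1)(k+2) a_{k+2} / (2(k - n)):
  a_7 = (8)(9)(512) / (2(7 - 9)) = 36864/(-4) = -9216
  a_5 = (6)(7)(-9216) / (2(5 - 9)) = -387072/(-8) = 48384
  a_3 = (4)(5)(48384) / (2(3 - 9)) = 967680/(-12) = -80640
  a_1 = (2)(3)(-80640) / (2(1 - 9)) = -483840/(-16) = 30240
Hence H_9(x) = 512 x^9 - 9216 x^7 + 48384 x^5 - 80640 x^3 + 30240 x.

H_9(x); series = 512 x^9 - 9216 x^7 + 48384 x^5 - 80640 x^3 + 30240 x


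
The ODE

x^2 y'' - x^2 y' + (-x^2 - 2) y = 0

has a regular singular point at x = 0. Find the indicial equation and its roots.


Divide by x^2 to reach normal form y'' + P_1(x) y' + P_2(x) y = 0 with P_1(x) = -1 and P_2(x) = -1 - 2/x^2.
x = 0 is a singular point because the y-coefficient -1 - 2/x^2 has a pole at x = 0.
It is a regular singular point because x P_1(x) = p(x) = -x and x^2 P_2(x) = q(x) = -x^2 - 2 are polynomials, hence analytic at x = 0.
p(0) = 0,  q(0) = -2.
Indicial equation: r(r-1) + p(0) r + q(0) = 0, i.e. r^2 + (p(0) - 1) r + q(0) = 0, i.e. r^2 - 1 r - 2 = 0.
Discriminant: (-1)^2 - 4(-2) = 9, so r = (1 ± 3)/2.
Solving: r_1 = 2, r_2 = -1.

indicial: r^2 - 1 r - 2 = 0; roots r_1 = 2, r_2 = -1


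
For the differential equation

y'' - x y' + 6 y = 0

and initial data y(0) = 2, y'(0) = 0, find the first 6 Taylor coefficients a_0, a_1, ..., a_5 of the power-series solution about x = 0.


Ansatz: y(x) = sum_{n>=0} a_n x^n, so y'(x) = sum_{n>=1} n a_n x^(n-1) and y''(x) = sum_{n>=2} n(n-1) a_n x^(n-2).
Substitute into P(x) y'' + Q(x) y' + R(x) y = 0 with P(x) = 1, Q(x) = -x, R(x) = 6, and match powers of x.
Initial conditions: a_0 = 2, a_1 = 0.
Setting the coefficient of each power of x to zero and solving order by order (substituting the coefficients already found):
  x^0: 2 a_2 + 6 a_0 = 0  ->  2 a_2 = -6 a_0 = -12  ->  a_2 = -6
  x^1: 6 a_3 + 5 a_1 = 0  ->  6 a_3 = -5 a_1 = 0  ->  a_3 = 0
  x^2: 12 a_4 + 4 a_2 = 0  ->  12 a_4 = -4 a_2 = 24  ->  a_4 = 2
  x^3: 20 a_5 + 3 a_3 = 0  ->  20 a_5 = -3 a_3 = 0  ->  a_5 = 0
Truncated series: y(x) = 2 - 6 x^2 + 2 x^4 + O(x^6).

a_0 = 2; a_1 = 0; a_2 = -6; a_3 = 0; a_4 = 2; a_5 = 0


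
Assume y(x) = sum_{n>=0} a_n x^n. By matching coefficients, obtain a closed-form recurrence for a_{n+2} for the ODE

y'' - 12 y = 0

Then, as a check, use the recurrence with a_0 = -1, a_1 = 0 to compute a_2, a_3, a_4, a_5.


Substitute y = sum_n a_n x^n into y'' + (const) y = 0.
y''(x) = sum_{n>=0} (n+2)(n+1) a_{n+2} x^n.
The ODE becomes sum_n [(n+2)(n+1) a_{n+2} - 12 a_n] x^n = 0.
Setting each coefficient to zero gives the recurrence:
  (n+2)(n+1) a_{n+2} - 12 a_n = 0,
  a_{n+2} = 12 / ((n+1)(n+2)) a_n.

Check with a_0 = -1, a_1 = 0 (apply the recurrence for n = 0, 1, 2, 3): a_0 = -1, a_1 = 0, a_2 = -6, a_3 = 0, a_4 = -6, a_5 = 0.

a_{n+2} = 12/((n+1)(n+2)) * a_n; check: a_0 = -1, a_1 = 0, a_2 = -6, a_3 = 0, a_4 = -6, a_5 = 0


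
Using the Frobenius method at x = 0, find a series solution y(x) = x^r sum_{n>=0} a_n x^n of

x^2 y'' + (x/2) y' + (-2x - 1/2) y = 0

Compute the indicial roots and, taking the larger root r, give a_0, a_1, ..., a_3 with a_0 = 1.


Write in Frobenius form y'' + (p(x)/x) y' + (q(x)/x^2) y = 0:
  p(x) = 1/2,  q(x) = -2x - 1/2.
Indicial equation: r(r-1) + (1/2) r + (-1/2) = 0 -> roots r_1 = 1, r_2 = -1/2.
Take r = r_1 = 1. Let y(x) = x^r sum_{n>=0} a_n x^n with a_0 = 1.
Substitute y = x^r sum a_n x^n and match x^{r+n}. The recurrence is
  D(n) a_n - 2 a_{n-1} = 0,  where D(n) = (r+n)(r+n-1) + (1/2)(r+n) + (-1/2).
  a_n = 2 / D(n) * a_{n-1}.
Since the indicial polynomial factors as (r - r_1)(r - r_2), D(n) = (r_1 + n - r_1)(r_1 + n - r_2) = n(n + 3/2).
Evaluating step by step (a_0 = 1):
  n = 1: D(1) = 1(1 + 3/2) = 5/2; numerator = 2(1) = 2; a_1 = (2)/(5/2) = 4/5
  n = 2: D(2) = 2(2 + 3/2) = 7; numerator = 2(4/5) = 8/5; a_2 = (8/5)/(7) = 8/35
  n = 3: D(3) = 3(3 + 3/2) = 27/2; numerator = 2(8/35) = 16/35; a_3 = (16/35)/(27/2) = 32/945

r = 1; a_0 = 1; a_1 = 4/5; a_2 = 8/35; a_3 = 32/945


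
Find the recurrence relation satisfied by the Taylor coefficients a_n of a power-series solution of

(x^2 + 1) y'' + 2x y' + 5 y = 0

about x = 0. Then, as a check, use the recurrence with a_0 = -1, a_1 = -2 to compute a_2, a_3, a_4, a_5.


Substitute y = sum_n a_n x^n.
(1 + 1 x^2) y'' contributes (n+2)(n+1) a_{n+2} + n(n-1) a_n at x^n.
2 x y'(x) contributes 2 n a_n at x^n.
5 y(x) contributes 5 a_n at x^n.
Matching x^n: (n+2)(n+1) a_{n+2} + (n(n-1) + 2 n + 5) a_n = 0.
Thus a_{n+2} = (-n(n-1) - 2 n - 5) / ((n+1)(n+2)) * a_n.

Check with a_0 = -1, a_1 = -2 (apply the recurrence for n = 0, 1, 2, 3): a_0 = -1, a_1 = -2, a_2 = 5/2, a_3 = 7/3, a_4 = -55/24, a_5 = -119/60.

a_(n+2) = (-n(n-1) - 2 n - 5) / ((n+1)(n+2)) * a_n; check: a_0 = -1, a_1 = -2, a_2 = 5/2, a_3 = 7/3, a_4 = -55/24, a_5 = -119/60


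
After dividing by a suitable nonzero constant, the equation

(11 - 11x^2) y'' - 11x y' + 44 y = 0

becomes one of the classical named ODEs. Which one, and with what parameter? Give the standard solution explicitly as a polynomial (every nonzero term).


All three coefficients share the factor 11; dividing through by 11 gives  (1 - x^2) y'' - x y' + 4 y = 0.
This matches the Chebyshev equation (1 - x^2) y'' - x y' + n^2 y = 0 (note the -x y' term, not -2x y') with n^2 = 4, so n = 2; the polynomial solution is T_2(x).
With y = sum_k a_k x^k, matching x^k gives (k+2)(k+1) a_{k+2} = (k^2 - n^2) a_k = (k - 2)(k + 2) a_k. The right side vanishes at k = 2, so the series with the parity of 2 terminates at degree 2.
Standard normalization: leading coefficient of T_n is 2^(n-1), so a_2 = 2^1 = 2. Work downward with a_k = (k+1)(k+2) a_{k+2} / ((k - 2)(k + 2)):
  a_0 = (1)(2)(2) / ((0 - 2)(0 + 2)) = 4/(-4) = -1
Hence T_2(x) = 2 x^2 - 1.

T_2(x); series = 2 x^2 - 1


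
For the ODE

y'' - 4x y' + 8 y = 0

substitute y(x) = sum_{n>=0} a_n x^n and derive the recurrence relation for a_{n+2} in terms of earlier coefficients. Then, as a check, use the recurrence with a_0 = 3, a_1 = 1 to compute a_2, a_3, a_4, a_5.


Substitute y = sum_n a_n x^n.
y''(x) has coefficient (n+2)(n+1) a_{n+2} at x^n;
-4 x y'(x) has coefficient -4 n a_n at x^n (shift);
8 y(x) has coefficient 8 a_n at x^n.
Matching x^n: (n+2)(n+1) a_{n+2} + (-4n + 8) a_n = 0.
Thus a_{n+2} = (4n - 8) / ((n+1)(n+2)) * a_n.

Check with a_0 = 3, a_1 = 1 (apply the recurrence for n = 0, 1, 2, 3): a_0 = 3, a_1 = 1, a_2 = -12, a_3 = -2/3, a_4 = 0, a_5 = -2/15.

a_(n+2) = (4n - 8) / ((n+1)(n+2)) * a_n; check: a_0 = 3, a_1 = 1, a_2 = -12, a_3 = -2/3, a_4 = 0, a_5 = -2/15


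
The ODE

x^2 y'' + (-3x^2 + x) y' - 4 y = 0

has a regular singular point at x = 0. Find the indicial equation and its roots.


Divide by x^2 to reach normal form y'' + P_1(x) y' + P_2(x) y = 0 with P_1(x) = -3 + 1/x and P_2(x) = -4/x^2.
x = 0 is a singular point because the y'-coefficient -3 + 1/x has a pole at x = 0 and the y-coefficient -4/x^2 has a pole at x = 0.
It is a regular singular point because x P_1(x) = p(x) = 1 - 3x and x^2 P_2(x) = q(x) = -4 are polynomials, hence analytic at x = 0.
p(0) = 1,  q(0) = -4.
Indicial equation: r(r-1) + p(0) r + q(0) = 0, i.e. r^2 + (p(0) - 1) r + q(0) = 0, i.e. r^2 - 4 = 0.
Discriminant: (0)^2 - 4(-4) = 16, so r = (0 ± 4)/2.
Solving: r_1 = 2, r_2 = -2.

indicial: r^2 - 4 = 0; roots r_1 = 2, r_2 = -2


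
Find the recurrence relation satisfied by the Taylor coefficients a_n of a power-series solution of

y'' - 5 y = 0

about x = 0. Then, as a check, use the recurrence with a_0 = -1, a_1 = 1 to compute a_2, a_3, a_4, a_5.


Substitute y = sum_n a_n x^n into y'' + (const) y = 0.
y''(x) = sum_{n>=0} (n+2)(n+1) a_{n+2} x^n.
The ODE becomes sum_n [(n+2)(n+1) a_{n+2} - 5 a_n] x^n = 0.
Setting each coefficient to zero gives the recurrence:
  (n+2)(n+1) a_{n+2} - 5 a_n = 0,
  a_{n+2} = 5 / ((n+1)(n+2)) a_n.

Check with a_0 = -1, a_1 = 1 (apply the recurrence for n = 0, 1, 2, 3): a_0 = -1, a_1 = 1, a_2 = -5/2, a_3 = 5/6, a_4 = -25/24, a_5 = 5/24.

a_{n+2} = 5/((n+1)(n+2)) * a_n; check: a_0 = -1, a_1 = 1, a_2 = -5/2, a_3 = 5/6, a_4 = -25/24, a_5 = 5/24


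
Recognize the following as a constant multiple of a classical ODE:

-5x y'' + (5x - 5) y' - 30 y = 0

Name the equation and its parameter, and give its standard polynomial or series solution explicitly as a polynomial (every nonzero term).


All three coefficients share the factor -5; dividing through by -5 gives  x y'' + (1 - x) y' + 6 y = 0.
This matches the Laguerre equation x y'' + (1 - x) y' + n y = 0 with n = 6; the polynomial solution is L_6(x).
With y = sum_k a_k x^k, matching x^k gives (k+1)k a_{k+1} + (k+1) a_{k+1} - k a_k + n a_k = 0, i.e. (k+1)^2 a_{k+1} = (k - n) a_k = (k - 6) a_k. The right side vanishes at k = 6, so the series terminates at degree 6.
Standard normalization L_n(0) = 1 gives a_0 = 1. Work upward with a_{k+1} = (k - 6) a_k / (k+1)^2:
  a_1 = (0 - 6)(1) / 1^2 = -6/1 = -6
  a_2 = (1 - 6)(-6) / 2^2 = 30/4 = 15/2
  a_3 = (2 - 6)(15/2) / 3^2 = -30/9 = -10/3
  a_4 = (3 - 6)(-10/3) / 4^2 = 10/16 = 5/8
  a_5 = (4 - 6)(5/8) / 5^2 = (-5/4)/25 = -1/20
  a_6 = (5 - 6)(-1/20) / 6^2 = (1/20)/36 = 1/720
Hence L_6(x) = x^6/720 - x^5/20 + 5 x^4/8 - 10 x^3/3 + 15 x^2/2 - 6 x + 1.

L_6(x); series = x^6/720 - x^5/20 + 5 x^4/8 - 10 x^3/3 + 15 x^2/2 - 6 x + 1


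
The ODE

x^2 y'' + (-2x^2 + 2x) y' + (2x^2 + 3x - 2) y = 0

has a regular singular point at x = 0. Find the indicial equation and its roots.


Divide by x^2 to reach normal form y'' + P_1(x) y' + P_2(x) y = 0 with P_1(x) = -2 + 2/x and P_2(x) = 2 + 3/x - 2/x^2.
x = 0 is a singular point because the y'-coefficient -2 + 2/x has a pole at x = 0 and the y-coefficient 2 + 3/x - 2/x^2 has a pole at x = 0.
It is a regular singular point because x P_1(x) = p(x) = 2 - 2x and x^2 P_2(x) = q(x) = 2x^2 + 3x - 2 are polynomials, hence analytic at x = 0.
p(0) = 2,  q(0) = -2.
Indicial equation: r(r-1) + p(0) r + q(0) = 0, i.e. r^2 + (p(0) - 1) r + q(0) = 0, i.e. r^2 + 1 r - 2 = 0.
Discriminant: (1)^2 - 4(-2) = 9, so r = (-1 ± 3)/2.
Solving: r_1 = 1, r_2 = -2.

indicial: r^2 + 1 r - 2 = 0; roots r_1 = 1, r_2 = -2


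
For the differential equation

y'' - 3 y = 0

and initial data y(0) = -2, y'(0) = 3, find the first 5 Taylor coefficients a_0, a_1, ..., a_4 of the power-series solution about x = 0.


Ansatz: y(x) = sum_{n>=0} a_n x^n, so y'(x) = sum_{n>=1} n a_n x^(n-1) and y''(x) = sum_{n>=2} n(n-1) a_n x^(n-2).
Substitute into P(x) y'' + Q(x) y' + R(x) y = 0 with P(x) = 1, Q(x) = 0, R(x) = -3, and match powers of x.
Initial conditions: a_0 = -2, a_1 = 3.
Setting the coefficient of each power of x to zero and solving order by order (substituting the coefficients already found):
  x^0: 2 a_2 - 3 a_0 = 0  ->  2 a_2 = 3 a_0 = -6  ->  a_2 = -3
  x^1: 6 a_3 - 3 a_1 = 0  ->  6 a_3 = 3 a_1 = 9  ->  a_3 = 3/2
  x^2: 12 a_4 - 3 a_2 = 0  ->  12 a_4 = 3 a_2 = -9  ->  a_4 = -3/4
Truncated series: y(x) = -2 + 3 x - 3 x^2 + (3/2) x^3 - (3/4) x^4 + O(x^5).

a_0 = -2; a_1 = 3; a_2 = -3; a_3 = 3/2; a_4 = -3/4


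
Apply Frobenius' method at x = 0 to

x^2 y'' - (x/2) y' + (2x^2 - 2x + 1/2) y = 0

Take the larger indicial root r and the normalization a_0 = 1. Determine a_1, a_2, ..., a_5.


Write in Frobenius form y'' + (p(x)/x) y' + (q(x)/x^2) y = 0:
  p(x) = -1/2,  q(x) = 2x^2 - 2x + 1/2.
Indicial equation: r(r-1) + (-1/2) r + (1/2) = 0 -> roots r_1 = 1, r_2 = 1/2.
Take r = r_1 = 1. Let y(x) = x^r sum_{n>=0} a_n x^n with a_0 = 1.
Substitute y = x^r sum a_n x^n and match x^{r+n}. The recurrence is
  D(n) a_n - 2 a_{n-1} + 2 a_{n-2} = 0,  where D(n) = (r+n)(r+n-1) + (-1/2)(r+n) + (1/2).
  a_n = [2 a_{n-1} - 2 a_{n-2}] / D(n).
Since the indicial polynomial factors as (r - r_1)(r - r_2), D(n) = (r_1 + n - r_1)(r_1 + n - r_2) = n(n + 1/2).
Evaluating step by step (a_0 = 1):
  n = 1: D(1) = 1(1 + 1/2) = 3/2; numerator = 2(1) = 2; a_1 = (2)/(3/2) = 4/3
  n = 2: D(2) = 2(2 + 1/2) = 5; numerator = 2(4/3) - 2(1) = 2/3; a_2 = (2/3)/(5) = 2/15
  n = 3: D(3) = 3(3 + 1/2) = 21/2; numerator = 2(2/15) - 2(4/3) = -12/5; a_3 = (-12/5)/(21/2) = -8/35
  n = 4: D(4) = 4(4 + 1/2) = 18; numerator = 2(-8/35) - 2(2/15) = -76/105; a_4 = (-76/105)/(18) = -38/945
  n = 5: D(5) = 5(5 + 1/2) = 55/2; numerator = 2(-38/945) - 2(-8/35) = 356/945; a_5 = (356/945)/(55/2) = 712/51975

r = 1; a_0 = 1; a_1 = 4/3; a_2 = 2/15; a_3 = -8/35; a_4 = -38/945; a_5 = 712/51975


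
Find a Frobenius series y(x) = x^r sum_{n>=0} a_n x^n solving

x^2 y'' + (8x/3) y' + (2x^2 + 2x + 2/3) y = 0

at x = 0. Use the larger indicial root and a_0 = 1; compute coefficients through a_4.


Write in Frobenius form y'' + (p(x)/x) y' + (q(x)/x^2) y = 0:
  p(x) = 8/3,  q(x) = 2x^2 + 2x + 2/3.
Indicial equation: r(r-1) + (8/3) r + (2/3) = 0 -> roots r_1 = -2/3, r_2 = -1.
Take r = r_1 = -2/3. Let y(x) = x^r sum_{n>=0} a_n x^n with a_0 = 1.
Substitute y = x^r sum a_n x^n and match x^{r+n}. The recurrence is
  D(n) a_n + 2 a_{n-1} + 2 a_{n-2} = 0,  where D(n) = (r+n)(r+n-1) + (8/3)(r+n) + (2/3).
  a_n = [-2 a_{n-1} - 2 a_{n-2}] / D(n).
Since the indicial polynomial factors as (r - r_1)(r - r_2), D(n) = (r_1 + n - r_1)(r_1 + n - r_2) = n(n + 1/3).
Evaluating step by step (a_0 = 1):
  n = 1: D(1) = 1(1 + 1/3) = 4/3; numerator = -2(1) = -2; a_1 = (-2)/(4/3) = -3/2
  n = 2: D(2) = 2(2 + 1/3) = 14/3; numerator = -2(-3/2) - 2(1) = 1; a_2 = (1)/(14/3) = 3/14
  n = 3: D(3) = 3(3 + 1/3) = 10; numerator = -2(3/14) - 2(-3/2) = 18/7; a_3 = (18/7)/(10) = 9/35
  n = 4: D(4) = 4(4 + 1/3) = 52/3; numerator = -2(9/35) - 2(3/14) = -33/35; a_4 = (-33/35)/(52/3) = -99/1820

r = -2/3; a_0 = 1; a_1 = -3/2; a_2 = 3/14; a_3 = 9/35; a_4 = -99/1820


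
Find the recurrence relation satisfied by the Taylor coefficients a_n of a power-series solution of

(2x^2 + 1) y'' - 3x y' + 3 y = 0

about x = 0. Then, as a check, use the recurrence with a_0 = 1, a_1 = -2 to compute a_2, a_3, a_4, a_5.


Substitute y = sum_n a_n x^n.
(1 + 2 x^2) y'' contributes (n+2)(n+1) a_{n+2} + 2 n(n-1) a_n at x^n.
-3 x y'(x) contributes -3 n a_n at x^n.
3 y(x) contributes 3 a_n at x^n.
Matching x^n: (n+2)(n+1) a_{n+2} + (2 n(n-1) - 3 n + 3) a_n = 0.
Thus a_{n+2} = (-2 n(n-1) + 3 n - 3) / ((n+1)(n+2)) * a_n.

Check with a_0 = 1, a_1 = -2 (apply the recurrence for n = 0, 1, 2, 3): a_0 = 1, a_1 = -2, a_2 = -3/2, a_3 = 0, a_4 = 1/8, a_5 = 0.

a_(n+2) = (-2 n(n-1) + 3 n - 3) / ((n+1)(n+2)) * a_n; check: a_0 = 1, a_1 = -2, a_2 = -3/2, a_3 = 0, a_4 = 1/8, a_5 = 0


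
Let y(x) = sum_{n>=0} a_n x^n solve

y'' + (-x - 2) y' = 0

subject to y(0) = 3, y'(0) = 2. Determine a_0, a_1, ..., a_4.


Ansatz: y(x) = sum_{n>=0} a_n x^n, so y'(x) = sum_{n>=1} n a_n x^(n-1) and y''(x) = sum_{n>=2} n(n-1) a_n x^(n-2).
Substitute into P(x) y'' + Q(x) y' + R(x) y = 0 with P(x) = 1, Q(x) = -x - 2, R(x) = 0, and match powers of x.
Initial conditions: a_0 = 3, a_1 = 2.
Setting the coefficient of each power of x to zero and solving order by order (substituting the coefficients already found):
  x^0: 2 a_2 - 2 a_1 = 0  ->  2 a_2 = 2 a_1 = 4  ->  a_2 = 2
  x^1: 6 a_3 - 4 a_2 - a_1 = 0  ->  6 a_3 = 4 a_2 + a_1 = 10  ->  a_3 = 5/3
  x^2: 12 a_4 - 6 a_3 - 2 a_2 = 0  ->  12 a_4 = 6 a_3 + 2 a_2 = 14  ->  a_4 = 7/6
Truncated series: y(x) = 3 + 2 x + 2 x^2 + (5/3) x^3 + (7/6) x^4 + O(x^5).

a_0 = 3; a_1 = 2; a_2 = 2; a_3 = 5/3; a_4 = 7/6


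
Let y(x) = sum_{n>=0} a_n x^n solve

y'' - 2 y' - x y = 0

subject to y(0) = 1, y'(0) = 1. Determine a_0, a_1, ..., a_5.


Ansatz: y(x) = sum_{n>=0} a_n x^n, so y'(x) = sum_{n>=1} n a_n x^(n-1) and y''(x) = sum_{n>=2} n(n-1) a_n x^(n-2).
Substitute into P(x) y'' + Q(x) y' + R(x) y = 0 with P(x) = 1, Q(x) = -2, R(x) = -x, and match powers of x.
Initial conditions: a_0 = 1, a_1 = 1.
Setting the coefficient of each power of x to zero and solving order by order (substituting the coefficients already found):
  x^0: 2 a_2 - 2 a_1 = 0  ->  2 a_2 = 2 a_1 = 2  ->  a_2 = 1
  x^1: 6 a_3 - 4 a_2 - a_0 = 0  ->  6 a_3 = 4 a_2 + a_0 = 5  ->  a_3 = 5/6
  x^2: 12 a_4 - 6 a_3 - a_1 = 0  ->  12 a_4 = 6 a_3 + a_1 = 6  ->  a_4 = 1/2
  x^3: 20 a_5 - 8 a_4 - a_2 = 0  ->  20 a_5 = 8 a_4 + a_2 = 5  ->  a_5 = 1/4
Truncated series: y(x) = 1 + x + x^2 + (5/6) x^3 + (1/2) x^4 + (1/4) x^5 + O(x^6).

a_0 = 1; a_1 = 1; a_2 = 1; a_3 = 5/6; a_4 = 1/2; a_5 = 1/4


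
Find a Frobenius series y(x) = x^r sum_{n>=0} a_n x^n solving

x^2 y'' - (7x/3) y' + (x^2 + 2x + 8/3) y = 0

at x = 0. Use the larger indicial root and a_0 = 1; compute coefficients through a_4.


Write in Frobenius form y'' + (p(x)/x) y' + (q(x)/x^2) y = 0:
  p(x) = -7/3,  q(x) = x^2 + 2x + 8/3.
Indicial equation: r(r-1) + (-7/3) r + (8/3) = 0 -> roots r_1 = 2, r_2 = 4/3.
Take r = r_1 = 2. Let y(x) = x^r sum_{n>=0} a_n x^n with a_0 = 1.
Substitute y = x^r sum a_n x^n and match x^{r+n}. The recurrence is
  D(n) a_n + 2 a_{n-1} + 1 a_{n-2} = 0,  where D(n) = (r+n)(r+n-1) + (-7/3)(r+n) + (8/3).
  a_n = [-2 a_{n-1} - 1 a_{n-2}] / D(n).
Since the indicial polynomial factors as (r - r_1)(r - r_2), D(n) = (r_1 + n - r_1)(r_1 + n - r_2) = n(n + 2/3).
Evaluating step by step (a_0 = 1):
  n = 1: D(1) = 1(1 + 2/3) = 5/3; numerator = -2(1) = -2; a_1 = (-2)/(5/3) = -6/5
  n = 2: D(2) = 2(2 + 2/3) = 16/3; numerator = -2(-6/5) - 1(1) = 7/5; a_2 = (7/5)/(16/3) = 21/80
  n = 3: D(3) = 3(3 + 2/3) = 11; numerator = -2(21/80) - 1(-6/5) = 27/40; a_3 = (27/40)/(11) = 27/440
  n = 4: D(4) = 4(4 + 2/3) = 56/3; numerator = -2(27/440) - 1(21/80) = -339/880; a_4 = (-339/880)/(56/3) = -1017/49280

r = 2; a_0 = 1; a_1 = -6/5; a_2 = 21/80; a_3 = 27/440; a_4 = -1017/49280
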